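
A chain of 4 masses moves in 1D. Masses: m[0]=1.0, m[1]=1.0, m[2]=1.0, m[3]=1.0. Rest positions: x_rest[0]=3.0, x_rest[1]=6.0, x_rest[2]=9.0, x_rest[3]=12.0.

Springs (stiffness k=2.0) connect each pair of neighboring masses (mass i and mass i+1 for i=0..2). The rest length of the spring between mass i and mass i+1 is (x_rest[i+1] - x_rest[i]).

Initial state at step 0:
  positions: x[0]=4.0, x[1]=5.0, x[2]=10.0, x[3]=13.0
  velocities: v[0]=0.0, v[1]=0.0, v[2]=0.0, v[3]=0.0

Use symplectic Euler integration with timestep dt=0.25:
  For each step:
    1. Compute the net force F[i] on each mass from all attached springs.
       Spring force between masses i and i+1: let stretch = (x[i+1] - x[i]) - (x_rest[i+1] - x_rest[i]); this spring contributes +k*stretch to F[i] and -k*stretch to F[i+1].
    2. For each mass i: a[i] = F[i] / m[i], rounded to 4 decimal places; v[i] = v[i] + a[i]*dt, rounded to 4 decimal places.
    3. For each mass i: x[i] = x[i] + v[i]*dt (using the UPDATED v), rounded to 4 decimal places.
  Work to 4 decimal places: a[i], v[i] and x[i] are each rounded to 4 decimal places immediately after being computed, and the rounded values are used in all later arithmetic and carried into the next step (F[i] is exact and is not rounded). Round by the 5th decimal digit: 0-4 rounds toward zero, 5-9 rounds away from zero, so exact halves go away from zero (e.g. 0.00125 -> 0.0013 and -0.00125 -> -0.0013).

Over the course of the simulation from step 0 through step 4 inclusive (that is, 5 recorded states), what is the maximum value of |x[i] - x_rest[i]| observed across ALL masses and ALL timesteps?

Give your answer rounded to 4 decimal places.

Answer: 1.6768

Derivation:
Step 0: x=[4.0000 5.0000 10.0000 13.0000] v=[0.0000 0.0000 0.0000 0.0000]
Step 1: x=[3.7500 5.5000 9.7500 13.0000] v=[-1.0000 2.0000 -1.0000 0.0000]
Step 2: x=[3.3438 6.3125 9.3750 12.9688] v=[-1.6250 3.2500 -1.5000 -0.1250]
Step 3: x=[2.9336 7.1367 9.0664 12.8633] v=[-1.6407 3.2969 -1.2344 -0.4219]
Step 4: x=[2.6738 7.6768 8.9912 12.6582] v=[-1.0392 2.1602 -0.3008 -0.8204]
Max displacement = 1.6768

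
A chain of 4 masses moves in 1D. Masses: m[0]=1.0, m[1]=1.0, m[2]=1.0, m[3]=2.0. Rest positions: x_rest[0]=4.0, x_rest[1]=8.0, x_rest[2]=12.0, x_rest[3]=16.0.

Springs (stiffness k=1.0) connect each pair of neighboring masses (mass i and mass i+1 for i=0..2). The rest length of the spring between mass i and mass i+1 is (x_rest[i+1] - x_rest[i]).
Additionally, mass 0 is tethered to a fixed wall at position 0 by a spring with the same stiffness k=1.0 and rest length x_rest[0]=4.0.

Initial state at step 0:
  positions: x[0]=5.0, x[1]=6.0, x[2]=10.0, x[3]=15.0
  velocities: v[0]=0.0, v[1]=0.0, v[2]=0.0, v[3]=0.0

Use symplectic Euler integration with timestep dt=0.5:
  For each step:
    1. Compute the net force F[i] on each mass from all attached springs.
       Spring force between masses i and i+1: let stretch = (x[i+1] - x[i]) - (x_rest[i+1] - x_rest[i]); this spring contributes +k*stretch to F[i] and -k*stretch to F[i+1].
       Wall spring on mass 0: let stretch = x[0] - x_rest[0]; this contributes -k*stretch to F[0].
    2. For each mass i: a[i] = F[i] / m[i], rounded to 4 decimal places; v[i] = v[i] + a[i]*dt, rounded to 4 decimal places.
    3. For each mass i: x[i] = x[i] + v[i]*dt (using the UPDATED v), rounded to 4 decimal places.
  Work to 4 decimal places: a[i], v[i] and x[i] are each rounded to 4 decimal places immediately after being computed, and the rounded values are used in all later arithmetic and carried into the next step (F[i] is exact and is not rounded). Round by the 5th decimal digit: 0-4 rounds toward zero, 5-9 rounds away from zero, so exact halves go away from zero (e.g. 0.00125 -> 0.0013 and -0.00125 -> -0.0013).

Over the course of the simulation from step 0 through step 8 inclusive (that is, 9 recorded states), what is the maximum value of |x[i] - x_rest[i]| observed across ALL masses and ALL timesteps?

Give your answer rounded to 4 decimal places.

Answer: 2.0469

Derivation:
Step 0: x=[5.0000 6.0000 10.0000 15.0000] v=[0.0000 0.0000 0.0000 0.0000]
Step 1: x=[4.0000 6.7500 10.2500 14.8750] v=[-2.0000 1.5000 0.5000 -0.2500]
Step 2: x=[2.6875 7.6875 10.7813 14.6719] v=[-2.6250 1.8750 1.0625 -0.4063]
Step 3: x=[1.9531 8.1485 11.5118 14.4824] v=[-1.4688 0.9219 1.4609 -0.3790]
Step 4: x=[2.2793 7.9014 12.1441 14.4216] v=[0.6524 -0.4942 1.2646 -0.1217]
Step 5: x=[3.4412 7.3095 12.2851 14.5761] v=[2.3238 -1.1839 0.2820 0.3090]
Step 6: x=[4.7099 6.9944 11.7550 14.9443] v=[2.5374 -0.6303 -1.0603 0.7363]
Step 7: x=[5.3723 7.2983 10.8320 15.4138] v=[1.3247 0.6078 -1.8460 0.9390]
Step 8: x=[5.1731 8.0042 10.1710 15.8106] v=[-0.3985 1.4117 -1.3220 0.7936]
Max displacement = 2.0469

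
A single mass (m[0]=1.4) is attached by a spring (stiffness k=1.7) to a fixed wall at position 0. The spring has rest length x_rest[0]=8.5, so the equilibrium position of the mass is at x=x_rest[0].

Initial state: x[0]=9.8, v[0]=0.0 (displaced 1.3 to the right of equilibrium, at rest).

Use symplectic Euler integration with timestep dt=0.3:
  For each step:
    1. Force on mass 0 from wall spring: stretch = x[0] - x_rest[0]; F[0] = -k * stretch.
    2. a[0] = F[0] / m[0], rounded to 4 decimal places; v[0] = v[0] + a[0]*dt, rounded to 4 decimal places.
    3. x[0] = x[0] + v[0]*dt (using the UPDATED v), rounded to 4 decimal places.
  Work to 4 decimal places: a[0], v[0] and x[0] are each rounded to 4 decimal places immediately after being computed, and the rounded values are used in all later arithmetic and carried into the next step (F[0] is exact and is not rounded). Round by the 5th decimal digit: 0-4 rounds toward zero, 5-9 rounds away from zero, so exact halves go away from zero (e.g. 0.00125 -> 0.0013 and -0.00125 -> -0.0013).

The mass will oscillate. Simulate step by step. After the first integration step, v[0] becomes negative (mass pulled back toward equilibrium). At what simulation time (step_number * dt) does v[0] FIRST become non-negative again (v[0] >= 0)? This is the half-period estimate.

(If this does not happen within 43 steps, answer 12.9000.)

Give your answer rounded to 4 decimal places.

Step 0: x=[9.8000] v=[0.0000]
Step 1: x=[9.6579] v=[-0.4736]
Step 2: x=[9.3893] v=[-0.8954]
Step 3: x=[9.0235] v=[-1.2194]
Step 4: x=[8.6005] v=[-1.4101]
Step 5: x=[8.1665] v=[-1.4467]
Step 6: x=[7.7689] v=[-1.3252]
Step 7: x=[7.4512] v=[-1.0589]
Step 8: x=[7.2481] v=[-0.6769]
Step 9: x=[7.1819] v=[-0.2208]
Step 10: x=[7.2597] v=[0.2594]
First v>=0 after going negative at step 10, time=3.0000

Answer: 3.0000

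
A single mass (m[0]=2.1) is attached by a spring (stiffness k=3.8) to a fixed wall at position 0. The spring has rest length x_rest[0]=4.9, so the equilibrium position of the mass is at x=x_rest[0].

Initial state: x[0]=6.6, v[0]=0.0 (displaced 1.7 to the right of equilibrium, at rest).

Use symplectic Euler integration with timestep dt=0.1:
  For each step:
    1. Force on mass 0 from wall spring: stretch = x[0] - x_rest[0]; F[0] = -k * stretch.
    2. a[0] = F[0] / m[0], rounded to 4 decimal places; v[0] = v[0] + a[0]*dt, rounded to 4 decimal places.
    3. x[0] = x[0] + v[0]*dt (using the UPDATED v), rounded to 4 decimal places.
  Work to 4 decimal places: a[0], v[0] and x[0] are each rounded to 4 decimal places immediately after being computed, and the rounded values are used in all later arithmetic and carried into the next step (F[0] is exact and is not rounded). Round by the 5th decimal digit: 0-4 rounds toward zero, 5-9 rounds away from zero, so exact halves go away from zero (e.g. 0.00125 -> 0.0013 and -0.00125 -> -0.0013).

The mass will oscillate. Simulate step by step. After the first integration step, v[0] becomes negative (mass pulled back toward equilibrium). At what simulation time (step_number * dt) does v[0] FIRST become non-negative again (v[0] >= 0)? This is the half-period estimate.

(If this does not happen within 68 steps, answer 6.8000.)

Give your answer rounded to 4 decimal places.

Step 0: x=[6.6000] v=[0.0000]
Step 1: x=[6.5692] v=[-0.3076]
Step 2: x=[6.5082] v=[-0.6097]
Step 3: x=[6.4181] v=[-0.9007]
Step 4: x=[6.3006] v=[-1.1754]
Step 5: x=[6.1577] v=[-1.4288]
Step 6: x=[5.9921] v=[-1.6564]
Step 7: x=[5.8067] v=[-1.8540]
Step 8: x=[5.6049] v=[-2.0181]
Step 9: x=[5.3903] v=[-2.1457]
Step 10: x=[5.1669] v=[-2.2344]
Step 11: x=[4.9386] v=[-2.2827]
Step 12: x=[4.7096] v=[-2.2897]
Step 13: x=[4.4841] v=[-2.2553]
Step 14: x=[4.2661] v=[-2.1800]
Step 15: x=[4.0596] v=[-2.0653]
Step 16: x=[3.8683] v=[-1.9132]
Step 17: x=[3.6957] v=[-1.7265]
Step 18: x=[3.5448] v=[-1.5086]
Step 19: x=[3.4185] v=[-1.2634]
Step 20: x=[3.3190] v=[-0.9953]
Step 21: x=[3.2481] v=[-0.7092]
Step 22: x=[3.2071] v=[-0.4103]
Step 23: x=[3.1967] v=[-0.1040]
Step 24: x=[3.2171] v=[0.2042]
First v>=0 after going negative at step 24, time=2.4000

Answer: 2.4000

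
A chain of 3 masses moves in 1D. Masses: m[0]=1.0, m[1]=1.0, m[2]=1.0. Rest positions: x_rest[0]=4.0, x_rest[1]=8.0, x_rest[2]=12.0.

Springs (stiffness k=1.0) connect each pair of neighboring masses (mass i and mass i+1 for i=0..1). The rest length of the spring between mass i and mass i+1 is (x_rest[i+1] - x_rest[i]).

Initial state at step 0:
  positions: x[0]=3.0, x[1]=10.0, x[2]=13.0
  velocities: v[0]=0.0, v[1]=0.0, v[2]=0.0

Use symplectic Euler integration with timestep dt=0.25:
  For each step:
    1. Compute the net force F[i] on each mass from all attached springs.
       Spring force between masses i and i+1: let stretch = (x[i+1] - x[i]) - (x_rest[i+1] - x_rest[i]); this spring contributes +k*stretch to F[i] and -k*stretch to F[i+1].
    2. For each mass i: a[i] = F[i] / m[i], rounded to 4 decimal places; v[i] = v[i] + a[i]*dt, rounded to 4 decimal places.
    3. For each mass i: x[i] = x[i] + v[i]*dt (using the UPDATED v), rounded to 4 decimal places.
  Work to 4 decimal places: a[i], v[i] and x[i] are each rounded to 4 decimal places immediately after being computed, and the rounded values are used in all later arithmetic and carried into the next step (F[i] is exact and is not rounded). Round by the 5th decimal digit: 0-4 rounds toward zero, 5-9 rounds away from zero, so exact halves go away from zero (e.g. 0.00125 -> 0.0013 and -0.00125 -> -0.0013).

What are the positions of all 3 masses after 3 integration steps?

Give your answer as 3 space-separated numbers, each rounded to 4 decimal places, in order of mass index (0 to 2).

Step 0: x=[3.0000 10.0000 13.0000] v=[0.0000 0.0000 0.0000]
Step 1: x=[3.1875 9.7500 13.0625] v=[0.7500 -1.0000 0.2500]
Step 2: x=[3.5352 9.2969 13.1680] v=[1.3906 -1.8125 0.4219]
Step 3: x=[3.9930 8.7256 13.2815] v=[1.8310 -2.2852 0.4541]

Answer: 3.9930 8.7256 13.2815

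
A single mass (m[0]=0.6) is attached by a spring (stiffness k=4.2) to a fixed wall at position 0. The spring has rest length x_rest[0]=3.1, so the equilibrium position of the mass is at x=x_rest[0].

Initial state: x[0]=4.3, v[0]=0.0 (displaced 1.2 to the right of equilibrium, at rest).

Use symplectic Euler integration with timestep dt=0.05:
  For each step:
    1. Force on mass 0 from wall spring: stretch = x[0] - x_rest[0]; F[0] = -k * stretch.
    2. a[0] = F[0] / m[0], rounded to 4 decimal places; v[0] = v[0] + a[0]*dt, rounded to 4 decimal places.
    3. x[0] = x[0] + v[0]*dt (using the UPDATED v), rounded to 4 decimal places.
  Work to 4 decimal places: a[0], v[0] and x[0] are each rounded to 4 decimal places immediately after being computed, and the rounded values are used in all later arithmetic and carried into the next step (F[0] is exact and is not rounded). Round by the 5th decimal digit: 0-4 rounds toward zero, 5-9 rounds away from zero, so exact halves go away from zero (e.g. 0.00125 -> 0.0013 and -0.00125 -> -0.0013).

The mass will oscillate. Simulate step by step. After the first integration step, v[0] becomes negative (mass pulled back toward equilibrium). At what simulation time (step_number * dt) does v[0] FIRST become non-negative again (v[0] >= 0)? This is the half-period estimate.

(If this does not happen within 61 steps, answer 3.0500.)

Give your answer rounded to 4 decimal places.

Answer: 1.2000

Derivation:
Step 0: x=[4.3000] v=[0.0000]
Step 1: x=[4.2790] v=[-0.4200]
Step 2: x=[4.2374] v=[-0.8327]
Step 3: x=[4.1759] v=[-1.2308]
Step 4: x=[4.0955] v=[-1.6074]
Step 5: x=[3.9977] v=[-1.9558]
Step 6: x=[3.8842] v=[-2.2700]
Step 7: x=[3.7570] v=[-2.5445]
Step 8: x=[3.6183] v=[-2.7745]
Step 9: x=[3.4705] v=[-2.9559]
Step 10: x=[3.3162] v=[-3.0856]
Step 11: x=[3.1581] v=[-3.1613]
Step 12: x=[2.9990] v=[-3.1816]
Step 13: x=[2.8417] v=[-3.1463]
Step 14: x=[2.6889] v=[-3.0559]
Step 15: x=[2.5433] v=[-2.9120]
Step 16: x=[2.4074] v=[-2.7172]
Step 17: x=[2.2837] v=[-2.4748]
Step 18: x=[2.1742] v=[-2.1891]
Step 19: x=[2.0809] v=[-1.8651]
Step 20: x=[2.0055] v=[-1.5084]
Step 21: x=[1.9492] v=[-1.1253]
Step 22: x=[1.9131] v=[-0.7225]
Step 23: x=[1.8977] v=[-0.3071]
Step 24: x=[1.9034] v=[0.1137]
First v>=0 after going negative at step 24, time=1.2000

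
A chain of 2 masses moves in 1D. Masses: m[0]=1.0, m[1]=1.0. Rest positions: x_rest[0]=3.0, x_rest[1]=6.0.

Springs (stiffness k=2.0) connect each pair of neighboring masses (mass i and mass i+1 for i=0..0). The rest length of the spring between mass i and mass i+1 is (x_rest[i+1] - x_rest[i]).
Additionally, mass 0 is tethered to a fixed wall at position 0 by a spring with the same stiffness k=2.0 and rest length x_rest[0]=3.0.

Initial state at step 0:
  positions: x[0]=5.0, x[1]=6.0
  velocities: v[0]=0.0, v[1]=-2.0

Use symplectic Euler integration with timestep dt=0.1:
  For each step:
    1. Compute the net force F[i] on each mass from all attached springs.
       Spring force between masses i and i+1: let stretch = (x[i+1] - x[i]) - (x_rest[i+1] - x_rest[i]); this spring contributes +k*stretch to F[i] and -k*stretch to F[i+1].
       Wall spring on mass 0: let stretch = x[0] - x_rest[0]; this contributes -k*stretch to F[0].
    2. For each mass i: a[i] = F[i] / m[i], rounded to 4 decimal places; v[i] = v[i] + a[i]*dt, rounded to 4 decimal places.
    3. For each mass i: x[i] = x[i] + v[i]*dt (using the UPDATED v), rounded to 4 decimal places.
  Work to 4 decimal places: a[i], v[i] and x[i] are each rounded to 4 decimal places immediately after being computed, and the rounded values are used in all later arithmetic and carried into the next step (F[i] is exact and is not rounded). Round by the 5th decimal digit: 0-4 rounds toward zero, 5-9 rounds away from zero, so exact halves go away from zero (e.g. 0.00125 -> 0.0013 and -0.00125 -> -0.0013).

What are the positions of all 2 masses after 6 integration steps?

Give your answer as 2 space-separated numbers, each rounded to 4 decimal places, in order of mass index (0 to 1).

Answer: 3.4560 5.6139

Derivation:
Step 0: x=[5.0000 6.0000] v=[0.0000 -2.0000]
Step 1: x=[4.9200 5.8400] v=[-0.8000 -1.6000]
Step 2: x=[4.7600 5.7216] v=[-1.6000 -1.1840]
Step 3: x=[4.5240 5.6440] v=[-2.3597 -0.7763]
Step 4: x=[4.2200 5.6040] v=[-3.0405 -0.4003]
Step 5: x=[3.8592 5.5963] v=[-3.6077 -0.0771]
Step 6: x=[3.4560 5.6139] v=[-4.0321 0.1755]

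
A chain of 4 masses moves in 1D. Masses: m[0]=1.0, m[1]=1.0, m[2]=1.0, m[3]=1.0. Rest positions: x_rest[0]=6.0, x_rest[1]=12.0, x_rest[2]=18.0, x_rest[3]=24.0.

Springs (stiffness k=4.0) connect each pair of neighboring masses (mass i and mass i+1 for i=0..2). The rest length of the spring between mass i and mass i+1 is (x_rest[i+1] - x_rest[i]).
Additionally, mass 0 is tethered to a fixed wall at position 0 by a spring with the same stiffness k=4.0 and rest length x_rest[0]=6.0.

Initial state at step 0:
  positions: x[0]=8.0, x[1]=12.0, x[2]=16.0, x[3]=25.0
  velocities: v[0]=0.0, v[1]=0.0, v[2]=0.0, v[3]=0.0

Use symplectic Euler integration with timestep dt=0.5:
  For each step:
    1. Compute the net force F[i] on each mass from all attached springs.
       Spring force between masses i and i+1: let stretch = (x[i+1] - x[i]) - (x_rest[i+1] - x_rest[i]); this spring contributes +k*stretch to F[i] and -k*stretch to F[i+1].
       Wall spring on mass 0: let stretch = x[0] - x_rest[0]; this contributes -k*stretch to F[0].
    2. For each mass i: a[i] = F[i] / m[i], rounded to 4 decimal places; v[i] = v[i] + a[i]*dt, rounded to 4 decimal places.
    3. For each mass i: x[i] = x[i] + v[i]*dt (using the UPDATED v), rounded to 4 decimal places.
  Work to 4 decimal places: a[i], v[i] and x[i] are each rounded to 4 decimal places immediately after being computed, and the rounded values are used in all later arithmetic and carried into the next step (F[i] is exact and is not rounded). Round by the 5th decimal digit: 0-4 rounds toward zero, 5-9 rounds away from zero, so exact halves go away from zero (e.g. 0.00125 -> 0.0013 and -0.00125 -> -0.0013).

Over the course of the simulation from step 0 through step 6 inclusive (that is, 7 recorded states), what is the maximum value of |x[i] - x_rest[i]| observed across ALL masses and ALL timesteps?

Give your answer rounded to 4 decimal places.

Answer: 3.0000

Derivation:
Step 0: x=[8.0000 12.0000 16.0000 25.0000] v=[0.0000 0.0000 0.0000 0.0000]
Step 1: x=[4.0000 12.0000 21.0000 22.0000] v=[-8.0000 0.0000 10.0000 -6.0000]
Step 2: x=[4.0000 13.0000 18.0000 24.0000] v=[0.0000 2.0000 -6.0000 4.0000]
Step 3: x=[9.0000 10.0000 16.0000 26.0000] v=[10.0000 -6.0000 -4.0000 4.0000]
Step 4: x=[6.0000 12.0000 18.0000 24.0000] v=[-6.0000 4.0000 4.0000 -4.0000]
Step 5: x=[3.0000 14.0000 20.0000 22.0000] v=[-6.0000 4.0000 4.0000 -4.0000]
Step 6: x=[8.0000 11.0000 18.0000 24.0000] v=[10.0000 -6.0000 -4.0000 4.0000]
Max displacement = 3.0000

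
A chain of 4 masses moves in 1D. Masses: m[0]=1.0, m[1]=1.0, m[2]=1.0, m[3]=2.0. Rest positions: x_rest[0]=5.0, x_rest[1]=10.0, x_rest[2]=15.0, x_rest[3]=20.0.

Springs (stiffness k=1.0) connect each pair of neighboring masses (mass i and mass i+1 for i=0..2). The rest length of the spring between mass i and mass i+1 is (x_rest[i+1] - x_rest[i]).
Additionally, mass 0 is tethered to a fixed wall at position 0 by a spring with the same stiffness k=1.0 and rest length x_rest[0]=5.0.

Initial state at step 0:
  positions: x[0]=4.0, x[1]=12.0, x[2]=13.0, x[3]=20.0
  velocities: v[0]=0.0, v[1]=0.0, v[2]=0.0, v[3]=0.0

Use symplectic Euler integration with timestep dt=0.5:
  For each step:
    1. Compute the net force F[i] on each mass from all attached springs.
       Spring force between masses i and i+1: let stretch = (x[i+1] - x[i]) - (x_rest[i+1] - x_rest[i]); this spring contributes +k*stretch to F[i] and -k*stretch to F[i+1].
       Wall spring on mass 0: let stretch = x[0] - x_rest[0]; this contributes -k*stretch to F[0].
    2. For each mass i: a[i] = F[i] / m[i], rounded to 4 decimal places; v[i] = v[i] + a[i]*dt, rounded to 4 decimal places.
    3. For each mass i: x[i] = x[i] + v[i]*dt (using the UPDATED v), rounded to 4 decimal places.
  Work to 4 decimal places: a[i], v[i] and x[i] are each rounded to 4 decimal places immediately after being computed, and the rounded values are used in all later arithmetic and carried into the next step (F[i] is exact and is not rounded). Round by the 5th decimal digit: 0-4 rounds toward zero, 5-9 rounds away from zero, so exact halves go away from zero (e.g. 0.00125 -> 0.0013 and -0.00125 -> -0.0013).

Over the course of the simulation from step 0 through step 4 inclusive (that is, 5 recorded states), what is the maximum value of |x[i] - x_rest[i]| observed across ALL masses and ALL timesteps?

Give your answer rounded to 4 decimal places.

Step 0: x=[4.0000 12.0000 13.0000 20.0000] v=[0.0000 0.0000 0.0000 0.0000]
Step 1: x=[5.0000 10.2500 14.5000 19.7500] v=[2.0000 -3.5000 3.0000 -0.5000]
Step 2: x=[6.0625 8.2500 16.2500 19.4688] v=[2.1250 -4.0000 3.5000 -0.5625]
Step 3: x=[6.1563 7.7031 16.8047 19.4102] v=[0.1875 -1.0938 1.1094 -0.1172]
Step 4: x=[5.0977 9.0449 15.7354 19.6510] v=[-2.1173 2.6836 -2.1387 0.4815]
Max displacement = 2.2969

Answer: 2.2969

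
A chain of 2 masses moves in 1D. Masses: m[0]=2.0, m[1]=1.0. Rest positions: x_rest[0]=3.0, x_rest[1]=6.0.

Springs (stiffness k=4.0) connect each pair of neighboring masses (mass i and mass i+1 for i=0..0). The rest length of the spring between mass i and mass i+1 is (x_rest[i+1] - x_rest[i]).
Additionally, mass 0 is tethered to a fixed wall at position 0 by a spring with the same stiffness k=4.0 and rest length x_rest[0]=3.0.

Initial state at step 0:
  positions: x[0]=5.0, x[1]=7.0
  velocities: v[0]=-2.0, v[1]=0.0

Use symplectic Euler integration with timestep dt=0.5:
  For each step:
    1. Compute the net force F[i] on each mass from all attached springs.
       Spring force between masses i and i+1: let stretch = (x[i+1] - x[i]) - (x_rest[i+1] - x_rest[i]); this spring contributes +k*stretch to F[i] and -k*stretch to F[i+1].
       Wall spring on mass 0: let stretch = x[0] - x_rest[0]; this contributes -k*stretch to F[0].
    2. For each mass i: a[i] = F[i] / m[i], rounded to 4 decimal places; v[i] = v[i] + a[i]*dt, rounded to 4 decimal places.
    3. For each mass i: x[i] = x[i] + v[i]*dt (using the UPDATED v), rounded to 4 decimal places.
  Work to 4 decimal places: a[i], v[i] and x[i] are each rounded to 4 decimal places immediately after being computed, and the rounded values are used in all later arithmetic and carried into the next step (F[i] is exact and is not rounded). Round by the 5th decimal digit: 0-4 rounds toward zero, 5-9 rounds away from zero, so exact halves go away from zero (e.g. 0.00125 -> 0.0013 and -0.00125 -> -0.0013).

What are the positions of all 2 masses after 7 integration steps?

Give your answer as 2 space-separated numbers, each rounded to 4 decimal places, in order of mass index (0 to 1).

Step 0: x=[5.0000 7.0000] v=[-2.0000 0.0000]
Step 1: x=[2.5000 8.0000] v=[-5.0000 2.0000]
Step 2: x=[1.5000 6.5000] v=[-2.0000 -3.0000]
Step 3: x=[2.2500 3.0000] v=[1.5000 -7.0000]
Step 4: x=[2.2500 1.7500] v=[0.0000 -2.5000]
Step 5: x=[0.8750 4.0000] v=[-2.7500 4.5000]
Step 6: x=[0.6250 6.1250] v=[-0.5000 4.2500]
Step 7: x=[2.8125 5.7500] v=[4.3750 -0.7500]

Answer: 2.8125 5.7500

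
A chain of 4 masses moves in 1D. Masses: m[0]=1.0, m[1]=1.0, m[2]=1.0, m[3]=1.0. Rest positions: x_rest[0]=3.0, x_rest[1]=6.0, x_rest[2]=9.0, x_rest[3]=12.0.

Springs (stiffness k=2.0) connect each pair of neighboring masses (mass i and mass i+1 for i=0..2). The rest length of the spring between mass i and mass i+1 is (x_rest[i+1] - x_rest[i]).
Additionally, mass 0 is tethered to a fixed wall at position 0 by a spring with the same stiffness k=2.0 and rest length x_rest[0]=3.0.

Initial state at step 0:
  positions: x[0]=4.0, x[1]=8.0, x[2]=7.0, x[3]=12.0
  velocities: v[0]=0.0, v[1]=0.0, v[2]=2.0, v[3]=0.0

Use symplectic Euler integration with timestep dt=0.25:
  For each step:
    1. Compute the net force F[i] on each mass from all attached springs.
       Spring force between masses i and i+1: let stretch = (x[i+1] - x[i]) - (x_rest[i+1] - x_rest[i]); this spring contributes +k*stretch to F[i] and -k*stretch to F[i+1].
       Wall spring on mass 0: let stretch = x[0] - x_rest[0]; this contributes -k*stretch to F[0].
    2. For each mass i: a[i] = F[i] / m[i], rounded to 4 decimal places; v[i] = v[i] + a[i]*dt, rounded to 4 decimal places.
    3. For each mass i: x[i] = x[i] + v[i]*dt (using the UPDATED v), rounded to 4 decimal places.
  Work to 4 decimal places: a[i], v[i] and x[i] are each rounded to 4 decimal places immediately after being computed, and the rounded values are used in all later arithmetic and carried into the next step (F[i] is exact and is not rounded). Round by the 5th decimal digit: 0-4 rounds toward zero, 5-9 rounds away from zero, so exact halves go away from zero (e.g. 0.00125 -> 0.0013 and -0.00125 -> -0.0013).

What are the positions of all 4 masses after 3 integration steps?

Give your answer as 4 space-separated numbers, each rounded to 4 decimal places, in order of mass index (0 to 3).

Step 0: x=[4.0000 8.0000 7.0000 12.0000] v=[0.0000 0.0000 2.0000 0.0000]
Step 1: x=[4.0000 7.3750 8.2500 11.7500] v=[0.0000 -2.5000 5.0000 -1.0000]
Step 2: x=[3.9219 6.4375 9.8281 11.4375] v=[-0.3125 -3.7500 6.3125 -1.2500]
Step 3: x=[3.6680 5.6094 11.1836 11.2988] v=[-1.0157 -3.3125 5.4219 -0.5547]

Answer: 3.6680 5.6094 11.1836 11.2988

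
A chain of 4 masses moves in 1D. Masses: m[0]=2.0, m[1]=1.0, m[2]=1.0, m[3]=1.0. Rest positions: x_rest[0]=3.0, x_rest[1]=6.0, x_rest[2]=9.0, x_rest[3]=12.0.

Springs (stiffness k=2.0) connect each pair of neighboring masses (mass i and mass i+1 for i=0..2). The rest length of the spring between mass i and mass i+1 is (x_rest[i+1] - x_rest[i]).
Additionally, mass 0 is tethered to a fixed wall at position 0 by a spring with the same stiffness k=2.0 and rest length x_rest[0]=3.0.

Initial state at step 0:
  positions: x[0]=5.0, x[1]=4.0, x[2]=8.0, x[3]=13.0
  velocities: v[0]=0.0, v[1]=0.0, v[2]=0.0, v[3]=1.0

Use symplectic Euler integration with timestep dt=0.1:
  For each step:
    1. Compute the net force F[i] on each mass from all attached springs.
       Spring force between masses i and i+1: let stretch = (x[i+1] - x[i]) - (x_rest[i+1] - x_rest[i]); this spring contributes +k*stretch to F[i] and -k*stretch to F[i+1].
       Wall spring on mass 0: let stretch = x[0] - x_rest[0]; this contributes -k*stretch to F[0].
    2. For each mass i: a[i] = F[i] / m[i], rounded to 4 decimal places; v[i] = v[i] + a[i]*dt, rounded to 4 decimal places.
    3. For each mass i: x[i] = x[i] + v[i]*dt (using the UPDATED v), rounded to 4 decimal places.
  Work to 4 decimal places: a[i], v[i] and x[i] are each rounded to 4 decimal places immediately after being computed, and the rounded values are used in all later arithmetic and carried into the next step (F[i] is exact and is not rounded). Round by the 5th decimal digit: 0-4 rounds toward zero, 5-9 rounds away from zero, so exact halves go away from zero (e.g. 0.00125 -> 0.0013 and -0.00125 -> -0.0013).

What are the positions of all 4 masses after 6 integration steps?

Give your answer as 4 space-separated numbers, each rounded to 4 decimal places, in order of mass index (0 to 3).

Answer: 3.8865 5.7860 8.5046 12.7769

Derivation:
Step 0: x=[5.0000 4.0000 8.0000 13.0000] v=[0.0000 0.0000 0.0000 1.0000]
Step 1: x=[4.9400 4.1000 8.0200 13.0600] v=[-0.6000 1.0000 0.2000 0.6000]
Step 2: x=[4.8222 4.2952 8.0624 13.0792] v=[-1.1780 1.9520 0.4240 0.1920]
Step 3: x=[4.6509 4.5763 8.1298 13.0581] v=[-1.7129 2.8108 0.6739 -0.2114]
Step 4: x=[4.4324 4.9299 8.2247 12.9984] v=[-2.1855 3.5364 0.9489 -0.5971]
Step 5: x=[4.1745 5.3395 8.3492 12.9032] v=[-2.5790 4.0959 1.2447 -0.9518]
Step 6: x=[3.8865 5.7860 8.5046 12.7769] v=[-2.8800 4.4648 1.5536 -1.2626]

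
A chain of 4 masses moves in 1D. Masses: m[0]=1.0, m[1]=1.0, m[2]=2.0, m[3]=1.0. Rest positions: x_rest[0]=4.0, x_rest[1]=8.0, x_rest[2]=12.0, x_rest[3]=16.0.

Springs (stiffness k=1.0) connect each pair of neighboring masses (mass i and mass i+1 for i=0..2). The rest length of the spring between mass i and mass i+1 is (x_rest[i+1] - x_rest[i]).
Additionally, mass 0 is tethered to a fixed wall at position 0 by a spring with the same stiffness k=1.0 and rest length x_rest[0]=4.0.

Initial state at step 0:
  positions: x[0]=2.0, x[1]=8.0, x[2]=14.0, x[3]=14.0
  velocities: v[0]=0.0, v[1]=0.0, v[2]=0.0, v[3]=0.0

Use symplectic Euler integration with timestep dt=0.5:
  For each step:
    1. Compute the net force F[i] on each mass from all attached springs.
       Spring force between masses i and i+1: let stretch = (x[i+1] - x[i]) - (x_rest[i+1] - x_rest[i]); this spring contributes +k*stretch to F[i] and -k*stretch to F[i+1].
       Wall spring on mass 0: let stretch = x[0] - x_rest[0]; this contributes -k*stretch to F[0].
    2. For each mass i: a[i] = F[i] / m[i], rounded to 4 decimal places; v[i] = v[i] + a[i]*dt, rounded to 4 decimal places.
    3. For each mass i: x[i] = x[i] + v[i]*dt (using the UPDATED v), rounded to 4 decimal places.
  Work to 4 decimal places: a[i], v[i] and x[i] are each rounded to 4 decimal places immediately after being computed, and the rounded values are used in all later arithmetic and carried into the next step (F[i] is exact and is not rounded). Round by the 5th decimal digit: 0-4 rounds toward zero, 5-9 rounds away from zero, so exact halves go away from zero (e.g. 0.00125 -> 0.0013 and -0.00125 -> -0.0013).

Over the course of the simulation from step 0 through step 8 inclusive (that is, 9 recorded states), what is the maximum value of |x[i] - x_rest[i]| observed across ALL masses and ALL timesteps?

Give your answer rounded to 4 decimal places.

Step 0: x=[2.0000 8.0000 14.0000 14.0000] v=[0.0000 0.0000 0.0000 0.0000]
Step 1: x=[3.0000 8.0000 13.2500 15.0000] v=[2.0000 0.0000 -1.5000 2.0000]
Step 2: x=[4.5000 8.0625 12.0625 16.5625] v=[3.0000 0.1250 -2.3750 3.1250]
Step 3: x=[5.7657 8.2344 10.9375 18.0000] v=[2.5313 0.3438 -2.2500 2.8750]
Step 4: x=[6.2071 8.4649 10.3574 18.6719] v=[0.8828 0.4610 -1.1602 1.3438]
Step 5: x=[5.6612 8.6041 10.5801 18.2652] v=[-1.0919 0.2784 0.4453 -0.8135]
Step 6: x=[4.4357 8.5016 11.5164 16.9372] v=[-2.4511 -0.2051 1.8726 -2.6561]
Step 7: x=[3.1177 8.1363 12.7535 15.2540] v=[-2.6360 -0.7307 2.4741 -3.3665]
Step 8: x=[2.2749 7.6706 13.7260 13.9456] v=[-1.6856 -0.9314 1.9449 -2.6168]
Max displacement = 2.6719

Answer: 2.6719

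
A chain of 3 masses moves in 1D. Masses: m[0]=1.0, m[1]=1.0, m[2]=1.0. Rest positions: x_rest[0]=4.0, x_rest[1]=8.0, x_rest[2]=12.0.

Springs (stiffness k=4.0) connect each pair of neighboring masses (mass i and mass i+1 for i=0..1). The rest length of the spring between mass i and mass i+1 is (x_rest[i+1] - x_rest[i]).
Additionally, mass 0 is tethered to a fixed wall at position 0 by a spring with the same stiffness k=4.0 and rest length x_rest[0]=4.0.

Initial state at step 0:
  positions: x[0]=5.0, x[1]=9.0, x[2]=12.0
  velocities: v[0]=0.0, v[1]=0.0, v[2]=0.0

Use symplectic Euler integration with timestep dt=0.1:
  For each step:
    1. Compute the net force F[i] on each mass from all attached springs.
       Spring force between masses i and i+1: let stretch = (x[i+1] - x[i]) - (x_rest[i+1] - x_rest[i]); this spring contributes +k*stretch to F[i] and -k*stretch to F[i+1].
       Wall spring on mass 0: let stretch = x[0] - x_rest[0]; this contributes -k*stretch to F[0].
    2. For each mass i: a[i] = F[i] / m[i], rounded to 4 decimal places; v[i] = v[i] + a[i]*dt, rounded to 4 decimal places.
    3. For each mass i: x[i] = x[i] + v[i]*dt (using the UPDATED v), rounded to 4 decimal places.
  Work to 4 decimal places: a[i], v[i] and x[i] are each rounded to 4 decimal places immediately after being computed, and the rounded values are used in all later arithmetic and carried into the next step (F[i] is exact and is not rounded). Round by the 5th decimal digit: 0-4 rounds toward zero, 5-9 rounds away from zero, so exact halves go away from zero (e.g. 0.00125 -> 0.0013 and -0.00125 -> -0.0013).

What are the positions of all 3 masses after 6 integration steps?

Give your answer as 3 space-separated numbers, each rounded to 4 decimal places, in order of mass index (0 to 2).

Answer: 4.2715 8.3587 12.6365

Derivation:
Step 0: x=[5.0000 9.0000 12.0000] v=[0.0000 0.0000 0.0000]
Step 1: x=[4.9600 8.9600 12.0400] v=[-0.4000 -0.4000 0.4000]
Step 2: x=[4.8816 8.8832 12.1168] v=[-0.7840 -0.7680 0.7680]
Step 3: x=[4.7680 8.7757 12.2243] v=[-1.1360 -1.0752 1.0746]
Step 4: x=[4.6240 8.6458 12.3538] v=[-1.4401 -1.2988 1.2952]
Step 5: x=[4.4559 8.5034 12.4950] v=[-1.6810 -1.4243 1.4120]
Step 6: x=[4.2715 8.3587 12.6365] v=[-1.8444 -1.4467 1.4154]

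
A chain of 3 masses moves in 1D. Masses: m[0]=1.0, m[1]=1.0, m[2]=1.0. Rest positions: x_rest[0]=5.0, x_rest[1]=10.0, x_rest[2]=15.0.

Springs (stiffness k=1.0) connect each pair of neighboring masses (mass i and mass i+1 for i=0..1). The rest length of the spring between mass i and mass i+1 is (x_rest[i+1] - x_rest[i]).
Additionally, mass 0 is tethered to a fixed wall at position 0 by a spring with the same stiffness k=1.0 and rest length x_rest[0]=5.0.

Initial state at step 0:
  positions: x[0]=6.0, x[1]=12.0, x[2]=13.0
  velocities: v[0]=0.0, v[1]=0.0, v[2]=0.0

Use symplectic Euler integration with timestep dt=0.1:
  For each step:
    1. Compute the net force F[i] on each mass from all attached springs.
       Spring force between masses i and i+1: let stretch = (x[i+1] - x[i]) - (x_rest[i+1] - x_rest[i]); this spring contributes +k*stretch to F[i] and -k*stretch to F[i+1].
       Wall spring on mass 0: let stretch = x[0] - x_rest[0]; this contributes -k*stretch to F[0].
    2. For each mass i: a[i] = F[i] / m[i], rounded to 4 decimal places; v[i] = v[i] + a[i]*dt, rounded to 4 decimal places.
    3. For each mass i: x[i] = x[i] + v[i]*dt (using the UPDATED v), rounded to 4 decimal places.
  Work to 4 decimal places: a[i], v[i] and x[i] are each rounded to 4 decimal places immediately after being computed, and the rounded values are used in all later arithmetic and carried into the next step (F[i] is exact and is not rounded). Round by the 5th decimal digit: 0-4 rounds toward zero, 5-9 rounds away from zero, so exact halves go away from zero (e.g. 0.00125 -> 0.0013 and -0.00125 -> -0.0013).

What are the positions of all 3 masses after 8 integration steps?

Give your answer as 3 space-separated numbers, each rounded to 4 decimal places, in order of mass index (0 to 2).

Answer: 5.9056 10.4753 14.2613

Derivation:
Step 0: x=[6.0000 12.0000 13.0000] v=[0.0000 0.0000 0.0000]
Step 1: x=[6.0000 11.9500 13.0400] v=[0.0000 -0.5000 0.4000]
Step 2: x=[5.9995 11.8514 13.1191] v=[-0.0050 -0.9860 0.7910]
Step 3: x=[5.9975 11.7070 13.2355] v=[-0.0198 -1.4444 1.1642]
Step 4: x=[5.9926 11.5208 13.3866] v=[-0.0486 -1.8625 1.5114]
Step 5: x=[5.9831 11.2979 13.5691] v=[-0.0950 -2.2287 1.8248]
Step 6: x=[5.9669 11.0446 13.7789] v=[-0.1618 -2.5331 2.0977]
Step 7: x=[5.9418 10.7679 14.0113] v=[-0.2507 -2.7674 2.3243]
Step 8: x=[5.9056 10.4753 14.2613] v=[-0.3623 -2.9257 2.5000]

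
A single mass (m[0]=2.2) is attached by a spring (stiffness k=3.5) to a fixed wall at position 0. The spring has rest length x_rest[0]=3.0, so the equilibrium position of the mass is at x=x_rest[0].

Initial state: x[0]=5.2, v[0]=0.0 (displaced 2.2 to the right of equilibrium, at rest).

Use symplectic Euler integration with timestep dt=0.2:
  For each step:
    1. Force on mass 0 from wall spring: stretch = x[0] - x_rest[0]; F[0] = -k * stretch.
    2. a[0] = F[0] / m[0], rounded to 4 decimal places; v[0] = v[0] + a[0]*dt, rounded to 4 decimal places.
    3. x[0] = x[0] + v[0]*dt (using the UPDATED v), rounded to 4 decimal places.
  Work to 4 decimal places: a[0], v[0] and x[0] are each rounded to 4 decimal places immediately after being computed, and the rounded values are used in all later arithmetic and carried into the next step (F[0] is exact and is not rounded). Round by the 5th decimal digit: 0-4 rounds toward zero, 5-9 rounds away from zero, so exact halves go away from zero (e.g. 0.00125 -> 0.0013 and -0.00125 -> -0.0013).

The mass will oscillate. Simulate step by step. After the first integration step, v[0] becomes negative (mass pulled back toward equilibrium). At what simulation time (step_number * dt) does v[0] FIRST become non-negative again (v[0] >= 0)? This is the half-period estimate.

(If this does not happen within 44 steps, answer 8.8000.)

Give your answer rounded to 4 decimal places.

Answer: 2.6000

Derivation:
Step 0: x=[5.2000] v=[0.0000]
Step 1: x=[5.0600] v=[-0.7000]
Step 2: x=[4.7889] v=[-1.3555]
Step 3: x=[4.4040] v=[-1.9247]
Step 4: x=[3.9297] v=[-2.3714]
Step 5: x=[3.3963] v=[-2.6672]
Step 6: x=[2.8376] v=[-2.7933]
Step 7: x=[2.2893] v=[-2.7416]
Step 8: x=[1.7862] v=[-2.5155]
Step 9: x=[1.3603] v=[-2.1293]
Step 10: x=[1.0388] v=[-1.6076]
Step 11: x=[0.8421] v=[-0.9836]
Step 12: x=[0.7827] v=[-0.2970]
Step 13: x=[0.8644] v=[0.4085]
First v>=0 after going negative at step 13, time=2.6000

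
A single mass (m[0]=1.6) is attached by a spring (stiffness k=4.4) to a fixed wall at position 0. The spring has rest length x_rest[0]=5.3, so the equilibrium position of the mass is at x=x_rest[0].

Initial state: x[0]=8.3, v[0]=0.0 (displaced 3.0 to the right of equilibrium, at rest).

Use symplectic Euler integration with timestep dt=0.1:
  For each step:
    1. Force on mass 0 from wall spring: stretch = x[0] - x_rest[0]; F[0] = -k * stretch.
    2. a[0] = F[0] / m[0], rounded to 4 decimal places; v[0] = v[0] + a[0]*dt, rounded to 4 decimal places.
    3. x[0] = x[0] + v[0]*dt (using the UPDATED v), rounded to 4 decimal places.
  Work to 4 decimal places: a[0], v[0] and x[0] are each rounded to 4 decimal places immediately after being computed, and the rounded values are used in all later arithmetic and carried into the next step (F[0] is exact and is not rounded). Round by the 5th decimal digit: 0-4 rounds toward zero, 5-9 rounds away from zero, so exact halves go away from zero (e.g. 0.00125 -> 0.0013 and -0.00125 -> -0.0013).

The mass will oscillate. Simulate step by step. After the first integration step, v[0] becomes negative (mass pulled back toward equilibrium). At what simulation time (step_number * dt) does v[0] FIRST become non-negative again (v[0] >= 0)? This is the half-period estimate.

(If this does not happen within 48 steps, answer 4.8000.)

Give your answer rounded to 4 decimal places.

Step 0: x=[8.3000] v=[0.0000]
Step 1: x=[8.2175] v=[-0.8250]
Step 2: x=[8.0548] v=[-1.6273]
Step 3: x=[7.8163] v=[-2.3849]
Step 4: x=[7.5086] v=[-3.0769]
Step 5: x=[7.1402] v=[-3.6843]
Step 6: x=[6.7212] v=[-4.1904]
Step 7: x=[6.2631] v=[-4.5812]
Step 8: x=[5.7785] v=[-4.8461]
Step 9: x=[5.2807] v=[-4.9777]
Step 10: x=[4.7835] v=[-4.9724]
Step 11: x=[4.3005] v=[-4.8304]
Step 12: x=[3.8450] v=[-4.5555]
Step 13: x=[3.4295] v=[-4.1554]
Step 14: x=[3.0654] v=[-3.6410]
Step 15: x=[2.7628] v=[-3.0265]
Step 16: x=[2.5299] v=[-2.3288]
Step 17: x=[2.3732] v=[-1.5670]
Step 18: x=[2.2970] v=[-0.7621]
Step 19: x=[2.3034] v=[0.0637]
First v>=0 after going negative at step 19, time=1.9000

Answer: 1.9000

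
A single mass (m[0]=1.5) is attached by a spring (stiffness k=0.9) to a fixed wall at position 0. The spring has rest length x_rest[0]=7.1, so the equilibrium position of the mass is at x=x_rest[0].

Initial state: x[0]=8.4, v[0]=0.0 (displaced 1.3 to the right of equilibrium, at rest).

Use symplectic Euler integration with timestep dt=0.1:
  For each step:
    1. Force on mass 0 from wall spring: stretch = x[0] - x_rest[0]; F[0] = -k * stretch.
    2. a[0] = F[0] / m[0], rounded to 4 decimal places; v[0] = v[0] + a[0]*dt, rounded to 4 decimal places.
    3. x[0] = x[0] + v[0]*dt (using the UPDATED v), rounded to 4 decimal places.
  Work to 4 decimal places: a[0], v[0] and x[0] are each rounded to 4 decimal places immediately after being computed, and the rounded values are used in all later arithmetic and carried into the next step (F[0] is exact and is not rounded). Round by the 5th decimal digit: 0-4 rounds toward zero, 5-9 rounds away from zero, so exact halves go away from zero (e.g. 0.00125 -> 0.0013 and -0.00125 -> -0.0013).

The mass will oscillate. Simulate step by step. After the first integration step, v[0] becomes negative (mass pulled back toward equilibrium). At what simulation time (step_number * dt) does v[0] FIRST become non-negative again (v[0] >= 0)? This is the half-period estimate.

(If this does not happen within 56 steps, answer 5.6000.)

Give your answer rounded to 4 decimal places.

Answer: 4.1000

Derivation:
Step 0: x=[8.4000] v=[0.0000]
Step 1: x=[8.3922] v=[-0.0780]
Step 2: x=[8.3767] v=[-0.1555]
Step 3: x=[8.3535] v=[-0.2321]
Step 4: x=[8.3228] v=[-0.3073]
Step 5: x=[8.2847] v=[-0.3807]
Step 6: x=[8.2395] v=[-0.4518]
Step 7: x=[8.1875] v=[-0.5202]
Step 8: x=[8.1290] v=[-0.5855]
Step 9: x=[8.0643] v=[-0.6472]
Step 10: x=[7.9938] v=[-0.7051]
Step 11: x=[7.9179] v=[-0.7587]
Step 12: x=[7.8371] v=[-0.8078]
Step 13: x=[7.7519] v=[-0.8520]
Step 14: x=[7.6628] v=[-0.8911]
Step 15: x=[7.5703] v=[-0.9249]
Step 16: x=[7.4750] v=[-0.9531]
Step 17: x=[7.3774] v=[-0.9756]
Step 18: x=[7.2782] v=[-0.9922]
Step 19: x=[7.1779] v=[-1.0029]
Step 20: x=[7.0771] v=[-1.0076]
Step 21: x=[6.9765] v=[-1.0062]
Step 22: x=[6.8766] v=[-0.9988]
Step 23: x=[6.7781] v=[-0.9854]
Step 24: x=[6.6815] v=[-0.9661]
Step 25: x=[6.5874] v=[-0.9410]
Step 26: x=[6.4964] v=[-0.9102]
Step 27: x=[6.4090] v=[-0.8740]
Step 28: x=[6.3258] v=[-0.8325]
Step 29: x=[6.2472] v=[-0.7861]
Step 30: x=[6.1737] v=[-0.7349]
Step 31: x=[6.1058] v=[-0.6793]
Step 32: x=[6.0438] v=[-0.6197]
Step 33: x=[5.9882] v=[-0.5563]
Step 34: x=[5.9392] v=[-0.4896]
Step 35: x=[5.8972] v=[-0.4200]
Step 36: x=[5.8624] v=[-0.3478]
Step 37: x=[5.8351] v=[-0.2735]
Step 38: x=[5.8153] v=[-0.1976]
Step 39: x=[5.8033] v=[-0.1205]
Step 40: x=[5.7990] v=[-0.0427]
Step 41: x=[5.8025] v=[0.0354]
First v>=0 after going negative at step 41, time=4.1000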